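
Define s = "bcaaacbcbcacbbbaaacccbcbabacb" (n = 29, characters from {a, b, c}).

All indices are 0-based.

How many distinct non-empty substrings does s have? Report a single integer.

380

sorted suffixes:
  #0 SA[0]=2  'aaacbcbcacbbbaaacccbcbabacb'
  #1 SA[1]=15  'aaacccbcbabacb'
  #2 SA[2]=3  'aacbcbcacbbbaaacccbcbabacb'
  #3 SA[3]=16  'aacccbcbabacb'
  #4 SA[4]=24  'abacb'
  #5 SA[5]=26  'acb'
  #6 SA[6]=10  'acbbbaaacccbcbabacb'
  #7 SA[7]=4  'acbcbcacbbbaaacccbcbabacb'
  #8 SA[8]=17  'acccbcbabacb'
  #9 SA[9]=28  'b'
  #10 SA[10]=14  'baaacccbcbabacb'
  #11 SA[11]=23  'babacb'
  #12 SA[12]=25  'bacb'
  #13 SA[13]=13  'bbaaacccbcbabacb'
  #14 SA[14]=12  'bbbaaacccbcbabacb'
  #15 SA[15]=0  'bcaaacbcbcacbbbaaacccbcbabacb'
  #16 SA[16]=8  'bcacbbbaaacccbcbabacb'
  #17 SA[17]=21  'bcbabacb'
  #18 SA[18]=6  'bcbcacbbbaaacccbcbabacb'
  #19 SA[19]=1  'caaacbcbcacbbbaaacccbcbabacb'
  #20 SA[20]=9  'cacbbbaaacccbcbabacb'
  #21 SA[21]=27  'cb'
  #22 SA[22]=22  'cbabacb'
  #23 SA[23]=11  'cbbbaaacccbcbabacb'
  #24 SA[24]=7  'cbcacbbbaaacccbcbabacb'
  #25 SA[25]=20  'cbcbabacb'
  #26 SA[26]=5  'cbcbcacbbbaaacccbcbabacb'
  #27 SA[27]=19  'ccbcbabacb'
  #28 SA[28]=18  'cccbcbabacb'

SA = [2, 15, 3, 16, 24, 26, 10, 4, 17, 28, 14, 23, 25, 13, 12, 0, 8, 21, 6, 1, 9, 27, 22, 11, 7, 20, 5, 19, 18]
[i] adj suffixes → lcp
  [1] 2/15 → 4 ('aaac')
  [2] 15/3 → 2 ('aa')
  [3] 3/16 → 3 ('aac')
  [4] 16/24 → 1 ('a')
  [5] 24/26 → 1 ('a')
  [6] 26/10 → 3 ('acb')
  [7] 10/4 → 3 ('acb')
  [8] 4/17 → 2 ('ac')
  [9] 17/28 → 0 ('')
  [10] 28/14 → 1 ('b')
  [11] 14/23 → 2 ('ba')
  [12] 23/25 → 2 ('ba')
  [13] 25/13 → 1 ('b')
  [14] 13/12 → 2 ('bb')
  [15] 12/0 → 1 ('b')
  [16] 0/8 → 3 ('bca')
  [17] 8/21 → 2 ('bc')
  [18] 21/6 → 3 ('bcb')
  [19] 6/1 → 0 ('')
  [20] 1/9 → 2 ('ca')
  [21] 9/27 → 1 ('c')
  [22] 27/22 → 2 ('cb')
  [23] 22/11 → 2 ('cb')
  [24] 11/7 → 2 ('cb')
  [25] 7/20 → 3 ('cbc')
  [26] 20/5 → 4 ('cbcb')
  [27] 5/19 → 1 ('c')
  [28] 19/18 → 2 ('cc')

n(n+1)/2 = 29·30/2 = 435
Σ LCP = 0 + 4 + 2 + 3 + 1 + 1 + 3 + 3 + 2 + 0 + 1 + 2 + 2 + 1 + 2 + 1 + 3 + 2 + 3 + 0 + 2 + 1 + 2 + 2 + 2 + 3 + 4 + 1 + 2 = 55
distinct = 435 − 55 = 380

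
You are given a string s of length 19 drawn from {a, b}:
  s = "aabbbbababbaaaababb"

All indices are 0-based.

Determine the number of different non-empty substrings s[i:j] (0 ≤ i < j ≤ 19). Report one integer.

147

rank→(start, suffix):
  0 → (11, 'aaaababb')
  1 → (12, 'aaababb')
  2 → (13, 'aababb')
  3 → (0, 'aabbbbababbaaaababb')
  4 → (14, 'ababb')
  5 → (6, 'ababbaaaababb')
  6 → (16, 'abb')
  7 → (8, 'abbaaaababb')
  8 → (1, 'abbbbababbaaaababb')
  9 → (18, 'b')
  10 → (10, 'baaaababb')
  11 → (5, 'bababbaaaababb')
  12 → (15, 'babb')
  13 → (7, 'babbaaaababb')
  14 → (17, 'bb')
  15 → (9, 'bbaaaababb')
  16 → (4, 'bbababbaaaababb')
  17 → (3, 'bbbababbaaaababb')
  18 → (2, 'bbbbababbaaaababb')

SA = [11, 12, 13, 0, 14, 6, 16, 8, 1, 18, 10, 5, 15, 7, 17, 9, 4, 3, 2]
rank  pair      lcp
   1  s[11:],s[12:]  3  'aaa'
   2  s[12:],s[13:]  2  'aa'
   3  s[13:],s[0:]  3  'aab'
   4  s[0:],s[14:]  1  'a'
   5  s[14:],s[6:]  5  'ababb'
   6  s[6:],s[16:]  2  'ab'
   7  s[16:],s[8:]  3  'abb'
   8  s[8:],s[1:]  3  'abb'
   9  s[1:],s[18:]  0  ''
  10  s[18:],s[10:]  1  'b'
  11  s[10:],s[5:]  2  'ba'
  12  s[5:],s[15:]  3  'bab'
  13  s[15:],s[7:]  4  'babb'
  14  s[7:],s[17:]  1  'b'
  15  s[17:],s[9:]  2  'bb'
  16  s[9:],s[4:]  3  'bba'
  17  s[4:],s[3:]  2  'bb'
  18  s[3:],s[2:]  3  'bbb'

n(n+1)/2 = 19·20/2 = 190
Σ LCP = 0 + 3 + 2 + 3 + 1 + 5 + 2 + 3 + 3 + 0 + 1 + 2 + 3 + 4 + 1 + 2 + 3 + 2 + 3 = 43
distinct = 190 − 43 = 147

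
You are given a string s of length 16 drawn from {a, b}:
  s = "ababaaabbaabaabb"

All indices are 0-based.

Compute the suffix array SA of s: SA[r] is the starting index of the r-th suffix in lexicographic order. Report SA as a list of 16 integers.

[4, 9, 12, 5, 2, 10, 0, 13, 6, 15, 3, 8, 11, 1, 14, 7]

rank | idx | suffix
   0 |   4 | aaabbaabaabb
   1 |   9 | aabaabb
   2 |  12 | aabb
   3 |   5 | aabbaabaabb
   4 |   2 | abaaabbaabaabb
   5 |  10 | abaabb
   6 |   0 | ababaaabbaabaabb
   7 |  13 | abb
   8 |   6 | abbaabaabb
   9 |  15 | b
  10 |   3 | baaabbaabaabb
  11 |   8 | baabaabb
  12 |  11 | baabb
  13 |   1 | babaaabbaabaabb
  14 |  14 | bb
  15 |   7 | bbaabaabb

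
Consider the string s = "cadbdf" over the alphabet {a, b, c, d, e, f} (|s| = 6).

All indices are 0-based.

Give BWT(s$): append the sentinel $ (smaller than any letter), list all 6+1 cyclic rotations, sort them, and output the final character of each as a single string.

rank  rotation last
    0  $cadbdf  f
    1  adbdf$c  c
    2  bdf$cad  d
    3  cadbdf$  $
    4  dbdf$ca  a
    5  df$cadb  b
    6  f$cadbd  d

fcd$abd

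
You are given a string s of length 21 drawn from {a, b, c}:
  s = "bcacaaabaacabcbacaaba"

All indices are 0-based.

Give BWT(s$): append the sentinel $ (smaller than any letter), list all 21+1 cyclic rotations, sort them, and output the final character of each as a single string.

rank  rotation                last
    0  $bcacaaabaacabcbacaaba  a
    1  a$bcacaaabaacabcbacaab  b
    2  aaabaacabcbacaaba$bcac  c
    3  aaba$bcacaaabaacabcbac  c
    4  aabaacabcbacaaba$bcaca  a
    5  aacabcbacaaba$bcacaaab  b
    6  aba$bcacaaabaacabcbaca  a
    7  abaacabcbacaaba$bcacaa  a
    8  abcbacaaba$bcacaaabaac  c
    9  acaaabaacabcbacaaba$bc  c
   10  acaaba$bcacaaabaacabcb  b
   11  acabcbacaaba$bcacaaaba  a
   12  ba$bcacaaabaacabcbacaa  a
   13  baacabcbacaaba$bcacaaa  a
   14  bacaaba$bcacaaabaacabc  c
   15  bcacaaabaacabcbacaaba$  $
   16  bcbacaaba$bcacaaabaaca  a
   17  caaabaacabcbacaaba$bca  a
   18  caaba$bcacaaabaacabcba  a
   19  cabcbacaaba$bcacaaabaa  a
   20  cacaaabaacabcbacaaba$b  b
   21  cbacaaba$bcacaaabaacab  b

abccabaaccbaaac$aaaabb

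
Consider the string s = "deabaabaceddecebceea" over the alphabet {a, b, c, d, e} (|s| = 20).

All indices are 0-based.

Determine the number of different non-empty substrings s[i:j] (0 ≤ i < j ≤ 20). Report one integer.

188

rank | idx | suffix
   0 |  19 | a
   1 |   4 | aabaceddecebceea
   2 |   2 | abaabaceddecebceea
   3 |   5 | abaceddecebceea
   4 |   7 | aceddecebceea
   5 |   3 | baabaceddecebceea
   6 |   6 | baceddecebceea
   7 |  15 | bceea
   8 |  13 | cebceea
   9 |   8 | ceddecebceea
  10 |  16 | ceea
  11 |  10 | ddecebceea
  12 |   0 | deabaabaceddecebceea
  13 |  11 | decebceea
  14 |  18 | ea
  15 |   1 | eabaabaceddecebceea
  16 |  14 | ebceea
  17 |  12 | ecebceea
  18 |   9 | eddecebceea
  19 |  17 | eea

SA = [19, 4, 2, 5, 7, 3, 6, 15, 13, 8, 16, 10, 0, 11, 18, 1, 14, 12, 9, 17]
[i] adj suffixes → lcp
  [1] 19/4 → 1 ('a')
  [2] 4/2 → 1 ('a')
  [3] 2/5 → 3 ('aba')
  [4] 5/7 → 1 ('a')
  [5] 7/3 → 0 ('')
  [6] 3/6 → 2 ('ba')
  [7] 6/15 → 1 ('b')
  [8] 15/13 → 0 ('')
  [9] 13/8 → 2 ('ce')
  [10] 8/16 → 2 ('ce')
  [11] 16/10 → 0 ('')
  [12] 10/0 → 1 ('d')
  [13] 0/11 → 2 ('de')
  [14] 11/18 → 0 ('')
  [15] 18/1 → 2 ('ea')
  [16] 1/14 → 1 ('e')
  [17] 14/12 → 1 ('e')
  [18] 12/9 → 1 ('e')
  [19] 9/17 → 1 ('e')

n(n+1)/2 = 20·21/2 = 210
Σ LCP = 0 + 1 + 1 + 3 + 1 + 0 + 2 + 1 + 0 + 2 + 2 + 0 + 1 + 2 + 0 + 2 + 1 + 1 + 1 + 1 = 22
distinct = 210 − 22 = 188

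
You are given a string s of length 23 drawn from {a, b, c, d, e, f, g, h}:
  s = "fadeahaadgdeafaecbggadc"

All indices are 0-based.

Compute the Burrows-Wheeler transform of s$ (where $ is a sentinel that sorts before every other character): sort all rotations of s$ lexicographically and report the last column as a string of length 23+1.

rank  rotation                  last
    0  $fadeahaadgdeafaecbggadc  c
    1  aadgdeafaecbggadc$fadeah  h
    2  adc$fadeahaadgdeafaecbgg  g
    3  adeahaadgdeafaecbggadc$f  f
    4  adgdeafaecbggadc$fadeaha  a
    5  aecbggadc$fadeahaadgdeaf  f
    6  afaecbggadc$fadeahaadgde  e
    7  ahaadgdeafaecbggadc$fade  e
    8  bggadc$fadeahaadgdeafaec  c
    9  c$fadeahaadgdeafaecbggad  d
   10  cbggadc$fadeahaadgdeafae  e
   11  dc$fadeahaadgdeafaecbgga  a
   12  deafaecbggadc$fadeahaadg  g
   13  deahaadgdeafaecbggadc$fa  a
   14  dgdeafaecbggadc$fadeahaa  a
   15  eafaecbggadc$fadeahaadgd  d
   16  eahaadgdeafaecbggadc$fad  d
   17  ecbggadc$fadeahaadgdeafa  a
   18  fadeahaadgdeafaecbggadc$  $
   19  faecbggadc$fadeahaadgdea  a
   20  gadc$fadeahaadgdeafaecbg  g
   21  gdeafaecbggadc$fadeahaad  d
   22  ggadc$fadeahaadgdeafaecb  b
   23  haadgdeafaecbggadc$fadea  a

chgfafeecdeagaadda$agdba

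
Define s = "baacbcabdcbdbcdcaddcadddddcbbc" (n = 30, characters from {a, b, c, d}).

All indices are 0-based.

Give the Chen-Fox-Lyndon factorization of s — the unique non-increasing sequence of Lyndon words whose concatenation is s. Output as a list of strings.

["b", "aacbcabdcbdbcdcaddcadddddcbbc"]

emit factor 1: 'b' (i=0, period=1)
emit factor 2: 'aacbcabdcbdbcdcaddcadddddcbbc' (i=1, period=29)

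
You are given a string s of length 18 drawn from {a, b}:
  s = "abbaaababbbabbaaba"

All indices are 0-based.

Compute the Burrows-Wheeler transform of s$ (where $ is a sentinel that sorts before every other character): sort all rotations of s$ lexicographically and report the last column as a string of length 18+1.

rank  rotation             last
    0  $abbaaababbbabbaaba  a
    1  a$abbaaababbbabbaab  b
    2  aaababbbabbaaba$abb  b
    3  aaba$abbaaababbbabb  b
    4  aababbbabbaaba$abba  a
    5  aba$abbaaababbbabba  a
    6  ababbbabbaaba$abbaa  a
    7  abbaaababbbabbaaba$  $
    8  abbaaba$abbaaababbb  b
    9  abbbabbaaba$abbaaab  b
   10  ba$abbaaababbbabbaa  a
   11  baaababbbabbaaba$ab  b
   12  baaba$abbaaababbbab  b
   13  babbaaba$abbaaababb  b
   14  babbbabbaaba$abbaaa  a
   15  bbaaababbbabbaaba$a  a
   16  bbaaba$abbaaababbba  a
   17  bbabbaaba$abbaaabab  b
   18  bbbabbaaba$abbaaaba  a

abbbaaa$bbabbbaaaba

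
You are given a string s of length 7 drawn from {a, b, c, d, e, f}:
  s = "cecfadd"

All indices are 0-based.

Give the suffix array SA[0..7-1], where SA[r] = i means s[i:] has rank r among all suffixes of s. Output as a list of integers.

[4, 0, 2, 6, 5, 1, 3]

rank→(start, suffix):
  0 → (4, 'add')
  1 → (0, 'cecfadd')
  2 → (2, 'cfadd')
  3 → (6, 'd')
  4 → (5, 'dd')
  5 → (1, 'ecfadd')
  6 → (3, 'fadd')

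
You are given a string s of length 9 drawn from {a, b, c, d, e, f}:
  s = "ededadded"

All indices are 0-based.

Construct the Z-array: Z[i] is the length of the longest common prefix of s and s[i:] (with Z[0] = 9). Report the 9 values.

Z[0]=9
i=1: outside box; Z[1]=0
i=2: outside box; Z[2]=2 scan→box=[2,4)
i=3: min(r-i=1, Z[1]=0)=0; Z[3]=0
i=4: outside box; Z[4]=0
i=5: outside box; Z[5]=0
i=6: outside box; Z[6]=0
i=7: outside box; Z[7]=2 scan→box=[7,9)
i=8: min(r-i=1, Z[1]=0)=0; Z[8]=0

[9, 0, 2, 0, 0, 0, 0, 2, 0]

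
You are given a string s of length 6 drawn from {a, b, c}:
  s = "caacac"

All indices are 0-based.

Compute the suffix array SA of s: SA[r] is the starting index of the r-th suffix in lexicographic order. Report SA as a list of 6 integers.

[1, 4, 2, 5, 0, 3]

rank | idx | suffix
   0 |   1 | aacac
   1 |   4 | ac
   2 |   2 | acac
   3 |   5 | c
   4 |   0 | caacac
   5 |   3 | cac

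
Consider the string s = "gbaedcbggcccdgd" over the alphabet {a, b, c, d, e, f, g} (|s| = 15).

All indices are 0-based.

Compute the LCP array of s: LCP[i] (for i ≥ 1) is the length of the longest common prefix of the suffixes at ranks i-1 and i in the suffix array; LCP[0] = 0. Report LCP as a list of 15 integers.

rank | idx | suffix
   0 |   2 | aedcbggcccdgd
   1 |   1 | baedcbggcccdgd
   2 |   6 | bggcccdgd
   3 |   5 | cbggcccdgd
   4 |   9 | cccdgd
   5 |  10 | ccdgd
   6 |  11 | cdgd
   7 |  14 | d
   8 |   4 | dcbggcccdgd
   9 |  12 | dgd
  10 |   3 | edcbggcccdgd
  11 |   0 | gbaedcbggcccdgd
  12 |   8 | gcccdgd
  13 |  13 | gd
  14 |   7 | ggcccdgd

SA = [2, 1, 6, 5, 9, 10, 11, 14, 4, 12, 3, 0, 8, 13, 7]
[i] adj suffixes → lcp
  [1] 2/1 → 0 ('')
  [2] 1/6 → 1 ('b')
  [3] 6/5 → 0 ('')
  [4] 5/9 → 1 ('c')
  [5] 9/10 → 2 ('cc')
  [6] 10/11 → 1 ('c')
  [7] 11/14 → 0 ('')
  [8] 14/4 → 1 ('d')
  [9] 4/12 → 1 ('d')
  [10] 12/3 → 0 ('')
  [11] 3/0 → 0 ('')
  [12] 0/8 → 1 ('g')
  [13] 8/13 → 1 ('g')
  [14] 13/7 → 1 ('g')

[0, 0, 1, 0, 1, 2, 1, 0, 1, 1, 0, 0, 1, 1, 1]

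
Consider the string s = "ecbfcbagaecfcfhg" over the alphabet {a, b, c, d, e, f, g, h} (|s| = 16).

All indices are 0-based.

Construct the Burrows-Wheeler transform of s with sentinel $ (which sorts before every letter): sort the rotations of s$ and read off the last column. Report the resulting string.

ggbccfeef$abcchaf

rank  rotation           last
    0  $ecbfcbagaecfcfhg  g
    1  aecfcfhg$ecbfcbag  g
    2  agaecfcfhg$ecbfcb  b
    3  bagaecfcfhg$ecbfc  c
    4  bfcbagaecfcfhg$ec  c
    5  cbagaecfcfhg$ecbf  f
    6  cbfcbagaecfcfhg$e  e
    7  cfcfhg$ecbfcbagae  e
    8  cfhg$ecbfcbagaecf  f
    9  ecbfcbagaecfcfhg$  $
   10  ecfcfhg$ecbfcbaga  a
   11  fcbagaecfcfhg$ecb  b
   12  fcfhg$ecbfcbagaec  c
   13  fhg$ecbfcbagaecfc  c
   14  g$ecbfcbagaecfcfh  h
   15  gaecfcfhg$ecbfcba  a
   16  hg$ecbfcbagaecfcf  f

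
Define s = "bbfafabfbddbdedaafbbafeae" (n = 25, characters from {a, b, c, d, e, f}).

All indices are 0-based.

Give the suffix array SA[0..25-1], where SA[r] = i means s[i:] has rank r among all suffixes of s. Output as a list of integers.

[15, 5, 23, 3, 16, 20, 19, 18, 0, 8, 11, 1, 6, 14, 10, 9, 12, 24, 22, 13, 4, 2, 17, 7, 21]

rank→(start, suffix):
  0 → (15, 'aafbbafeae')
  1 → (5, 'abfbddbdedaafbbafeae')
  2 → (23, 'ae')
  3 → (3, 'afabfbddbdedaafbbafeae')
  4 → (16, 'afbbafeae')
  5 → (20, 'afeae')
  6 → (19, 'bafeae')
  7 → (18, 'bbafeae')
  8 → (0, 'bbfafabfbddbdedaafbbafeae')
  9 → (8, 'bddbdedaafbbafeae')
  10 → (11, 'bdedaafbbafeae')
  11 → (1, 'bfafabfbddbdedaafbbafeae')
  12 → (6, 'bfbddbdedaafbbafeae')
  13 → (14, 'daafbbafeae')
  14 → (10, 'dbdedaafbbafeae')
  15 → (9, 'ddbdedaafbbafeae')
  16 → (12, 'dedaafbbafeae')
  17 → (24, 'e')
  18 → (22, 'eae')
  19 → (13, 'edaafbbafeae')
  20 → (4, 'fabfbddbdedaafbbafeae')
  21 → (2, 'fafabfbddbdedaafbbafeae')
  22 → (17, 'fbbafeae')
  23 → (7, 'fbddbdedaafbbafeae')
  24 → (21, 'feae')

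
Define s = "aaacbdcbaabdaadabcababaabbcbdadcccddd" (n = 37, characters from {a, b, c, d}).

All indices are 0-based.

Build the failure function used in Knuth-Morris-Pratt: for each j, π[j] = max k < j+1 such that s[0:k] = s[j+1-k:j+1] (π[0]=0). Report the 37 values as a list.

[0, 1, 2, 0, 0, 0, 0, 0, 1, 2, 0, 0, 1, 2, 0, 1, 0, 0, 1, 0, 1, 0, 1, 2, 0, 0, 0, 0, 0, 1, 0, 0, 0, 0, 0, 0, 0]

π[0] = 0
j=1 s[j]='a': π[1]=1 (border 'a')
j=2 s[j]='a': π[2]=2 (border 'aa')
j=3 s[j]='c': k: 2→1→0; π[3]=0 (border '')
j=4 s[j]='b': π[4]=0 (border '')
j=5 s[j]='d': π[5]=0 (border '')
j=6 s[j]='c': π[6]=0 (border '')
j=7 s[j]='b': π[7]=0 (border '')
j=8 s[j]='a': π[8]=1 (border 'a')
j=9 s[j]='a': π[9]=2 (border 'aa')
j=10 s[j]='b': k: 2→1→0; π[10]=0 (border '')
j=11 s[j]='d': π[11]=0 (border '')
j=12 s[j]='a': π[12]=1 (border 'a')
j=13 s[j]='a': π[13]=2 (border 'aa')
j=14 s[j]='d': k: 2→1→0; π[14]=0 (border '')
j=15 s[j]='a': π[15]=1 (border 'a')
j=16 s[j]='b': k: 1→0; π[16]=0 (border '')
j=17 s[j]='c': π[17]=0 (border '')
j=18 s[j]='a': π[18]=1 (border 'a')
j=19 s[j]='b': k: 1→0; π[19]=0 (border '')
j=20 s[j]='a': π[20]=1 (border 'a')
j=21 s[j]='b': k: 1→0; π[21]=0 (border '')
j=22 s[j]='a': π[22]=1 (border 'a')
j=23 s[j]='a': π[23]=2 (border 'aa')
j=24 s[j]='b': k: 2→1→0; π[24]=0 (border '')
j=25 s[j]='b': π[25]=0 (border '')
j=26 s[j]='c': π[26]=0 (border '')
j=27 s[j]='b': π[27]=0 (border '')
j=28 s[j]='d': π[28]=0 (border '')
j=29 s[j]='a': π[29]=1 (border 'a')
j=30 s[j]='d': k: 1→0; π[30]=0 (border '')
j=31 s[j]='c': π[31]=0 (border '')
j=32 s[j]='c': π[32]=0 (border '')
j=33 s[j]='c': π[33]=0 (border '')
j=34 s[j]='d': π[34]=0 (border '')
j=35 s[j]='d': π[35]=0 (border '')
j=36 s[j]='d': π[36]=0 (border '')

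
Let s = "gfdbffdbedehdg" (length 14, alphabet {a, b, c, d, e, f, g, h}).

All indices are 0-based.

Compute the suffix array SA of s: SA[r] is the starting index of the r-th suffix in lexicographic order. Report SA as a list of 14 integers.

[7, 3, 6, 2, 9, 12, 8, 10, 5, 1, 4, 13, 0, 11]

rank→(start, suffix):
  0 → (7, 'bedehdg')
  1 → (3, 'bffdbedehdg')
  2 → (6, 'dbedehdg')
  3 → (2, 'dbffdbedehdg')
  4 → (9, 'dehdg')
  5 → (12, 'dg')
  6 → (8, 'edehdg')
  7 → (10, 'ehdg')
  8 → (5, 'fdbedehdg')
  9 → (1, 'fdbffdbedehdg')
  10 → (4, 'ffdbedehdg')
  11 → (13, 'g')
  12 → (0, 'gfdbffdbedehdg')
  13 → (11, 'hdg')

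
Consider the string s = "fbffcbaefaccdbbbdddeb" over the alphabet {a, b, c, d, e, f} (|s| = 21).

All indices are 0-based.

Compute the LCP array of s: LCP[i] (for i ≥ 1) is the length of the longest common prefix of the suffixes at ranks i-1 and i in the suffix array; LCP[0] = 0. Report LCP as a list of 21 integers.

[0, 1, 0, 1, 1, 2, 1, 1, 0, 1, 1, 0, 1, 2, 1, 0, 1, 0, 1, 1, 1]

rank→(start, suffix):
  0 → (9, 'accdbbbdddeb')
  1 → (6, 'aefaccdbbbdddeb')
  2 → (20, 'b')
  3 → (5, 'baefaccdbbbdddeb')
  4 → (13, 'bbbdddeb')
  5 → (14, 'bbdddeb')
  6 → (15, 'bdddeb')
  7 → (1, 'bffcbaefaccdbbbdddeb')
  8 → (4, 'cbaefaccdbbbdddeb')
  9 → (10, 'ccdbbbdddeb')
  10 → (11, 'cdbbbdddeb')
  11 → (12, 'dbbbdddeb')
  12 → (16, 'dddeb')
  13 → (17, 'ddeb')
  14 → (18, 'deb')
  15 → (19, 'eb')
  16 → (7, 'efaccdbbbdddeb')
  17 → (8, 'faccdbbbdddeb')
  18 → (0, 'fbffcbaefaccdbbbdddeb')
  19 → (3, 'fcbaefaccdbbbdddeb')
  20 → (2, 'ffcbaefaccdbbbdddeb')

SA = [9, 6, 20, 5, 13, 14, 15, 1, 4, 10, 11, 12, 16, 17, 18, 19, 7, 8, 0, 3, 2]
rank  pair      lcp
   1  s[9:],s[6:]  1  'a'
   2  s[6:],s[20:]  0  ''
   3  s[20:],s[5:]  1  'b'
   4  s[5:],s[13:]  1  'b'
   5  s[13:],s[14:]  2  'bb'
   6  s[14:],s[15:]  1  'b'
   7  s[15:],s[1:]  1  'b'
   8  s[1:],s[4:]  0  ''
   9  s[4:],s[10:]  1  'c'
  10  s[10:],s[11:]  1  'c'
  11  s[11:],s[12:]  0  ''
  12  s[12:],s[16:]  1  'd'
  13  s[16:],s[17:]  2  'dd'
  14  s[17:],s[18:]  1  'd'
  15  s[18:],s[19:]  0  ''
  16  s[19:],s[7:]  1  'e'
  17  s[7:],s[8:]  0  ''
  18  s[8:],s[0:]  1  'f'
  19  s[0:],s[3:]  1  'f'
  20  s[3:],s[2:]  1  'f'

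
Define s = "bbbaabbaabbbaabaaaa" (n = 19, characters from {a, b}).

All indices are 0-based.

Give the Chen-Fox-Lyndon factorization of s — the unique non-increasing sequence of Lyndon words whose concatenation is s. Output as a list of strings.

["b", "b", "b", "aabbaabbb", "aab", "a", "a", "a", "a"]

emit factor 1: 'b' (i=0, period=1)
emit factor 2: 'b' (i=1, period=1)
emit factor 3: 'b' (i=2, period=1)
emit factor 4: 'aabbaabbb' (i=3, period=9)
emit factor 5: 'aab' (i=12, period=3)
emit factor 6: 'a' (i=15, period=1)
emit factor 7: 'a' (i=16, period=1)
emit factor 8: 'a' (i=17, period=1)
emit factor 9: 'a' (i=18, period=1)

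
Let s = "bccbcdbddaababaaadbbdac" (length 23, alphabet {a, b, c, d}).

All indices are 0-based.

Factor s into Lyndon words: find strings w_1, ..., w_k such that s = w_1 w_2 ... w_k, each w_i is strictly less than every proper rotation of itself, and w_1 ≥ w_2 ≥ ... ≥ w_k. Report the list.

["bccbcdbdd", "aabab", "aaadbbdac"]

emit factor 1: 'bccbcdbdd' (i=0, period=9)
emit factor 2: 'aabab' (i=9, period=5)
emit factor 3: 'aaadbbdac' (i=14, period=9)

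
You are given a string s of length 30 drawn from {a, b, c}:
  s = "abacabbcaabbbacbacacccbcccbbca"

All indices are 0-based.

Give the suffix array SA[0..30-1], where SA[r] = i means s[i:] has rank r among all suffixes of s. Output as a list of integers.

[29, 8, 0, 9, 4, 2, 16, 13, 18, 1, 15, 12, 11, 10, 26, 5, 27, 6, 22, 28, 7, 3, 17, 14, 25, 21, 24, 20, 23, 19]

rank→(start, suffix):
  0 → (29, 'a')
  1 → (8, 'aabbbacbacacccbcccbbca')
  2 → (0, 'abacabbcaabbbacbacacccbcccbbca')
  3 → (9, 'abbbacbacacccbcccbbca')
  4 → (4, 'abbcaabbbacbacacccbcccbbca')
  5 → (2, 'acabbcaabbbacbacacccbcccbbca')
  6 → (16, 'acacccbcccbbca')
  7 → (13, 'acbacacccbcccbbca')
  8 → (18, 'acccbcccbbca')
  9 → (1, 'bacabbcaabbbacbacacccbcccbbca')
  10 → (15, 'bacacccbcccbbca')
  11 → (12, 'bacbacacccbcccbbca')
  12 → (11, 'bbacbacacccbcccbbca')
  13 → (10, 'bbbacbacacccbcccbbca')
  14 → (26, 'bbca')
  15 → (5, 'bbcaabbbacbacacccbcccbbca')
  16 → (27, 'bca')
  17 → (6, 'bcaabbbacbacacccbcccbbca')
  18 → (22, 'bcccbbca')
  19 → (28, 'ca')
  20 → (7, 'caabbbacbacacccbcccbbca')
  21 → (3, 'cabbcaabbbacbacacccbcccbbca')
  22 → (17, 'cacccbcccbbca')
  23 → (14, 'cbacacccbcccbbca')
  24 → (25, 'cbbca')
  25 → (21, 'cbcccbbca')
  26 → (24, 'ccbbca')
  27 → (20, 'ccbcccbbca')
  28 → (23, 'cccbbca')
  29 → (19, 'cccbcccbbca')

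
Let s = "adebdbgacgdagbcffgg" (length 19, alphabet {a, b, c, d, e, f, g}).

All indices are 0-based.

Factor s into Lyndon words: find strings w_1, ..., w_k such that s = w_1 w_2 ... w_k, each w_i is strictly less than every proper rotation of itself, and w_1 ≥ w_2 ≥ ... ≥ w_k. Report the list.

emit factor 1: 'adebdbg' (i=0, period=7)
emit factor 2: 'acgdagbcffgg' (i=7, period=12)

["adebdbg", "acgdagbcffgg"]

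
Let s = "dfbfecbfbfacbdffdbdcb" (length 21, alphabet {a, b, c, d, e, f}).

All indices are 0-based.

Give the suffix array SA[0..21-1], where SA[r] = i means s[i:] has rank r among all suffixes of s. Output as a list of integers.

sorted suffixes:
  #0 SA[0]=10  'acbdffdbdcb'
  #1 SA[1]=20  'b'
  #2 SA[2]=17  'bdcb'
  #3 SA[3]=12  'bdffdbdcb'
  #4 SA[4]=8  'bfacbdffdbdcb'
  #5 SA[5]=6  'bfbfacbdffdbdcb'
  #6 SA[6]=2  'bfecbfbfacbdffdbdcb'
  #7 SA[7]=19  'cb'
  #8 SA[8]=11  'cbdffdbdcb'
  #9 SA[9]=5  'cbfbfacbdffdbdcb'
  #10 SA[10]=16  'dbdcb'
  #11 SA[11]=18  'dcb'
  #12 SA[12]=0  'dfbfecbfbfacbdffdbdcb'
  #13 SA[13]=13  'dffdbdcb'
  #14 SA[14]=4  'ecbfbfacbdffdbdcb'
  #15 SA[15]=9  'facbdffdbdcb'
  #16 SA[16]=7  'fbfacbdffdbdcb'
  #17 SA[17]=1  'fbfecbfbfacbdffdbdcb'
  #18 SA[18]=15  'fdbdcb'
  #19 SA[19]=3  'fecbfbfacbdffdbdcb'
  #20 SA[20]=14  'ffdbdcb'

[10, 20, 17, 12, 8, 6, 2, 19, 11, 5, 16, 18, 0, 13, 4, 9, 7, 1, 15, 3, 14]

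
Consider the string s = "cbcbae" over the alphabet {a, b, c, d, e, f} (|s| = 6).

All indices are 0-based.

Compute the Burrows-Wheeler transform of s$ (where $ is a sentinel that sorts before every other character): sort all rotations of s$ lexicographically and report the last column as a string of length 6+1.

ebccb$a

rank  rotation last
    0  $cbcbae  e
    1  ae$cbcb  b
    2  bae$cbc  c
    3  bcbae$c  c
    4  cbae$cb  b
    5  cbcbae$  $
    6  e$cbcba  a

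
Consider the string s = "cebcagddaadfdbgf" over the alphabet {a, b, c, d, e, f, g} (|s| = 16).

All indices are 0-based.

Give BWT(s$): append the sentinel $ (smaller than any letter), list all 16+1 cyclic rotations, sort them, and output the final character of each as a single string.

fdacedb$dfgacgdab

rank  rotation           last
    0  $cebcagddaadfdbgf  f
    1  aadfdbgf$cebcagdd  d
    2  adfdbgf$cebcagdda  a
    3  agddaadfdbgf$cebc  c
    4  bcagddaadfdbgf$ce  e
    5  bgf$cebcagddaadfd  d
    6  cagddaadfdbgf$ceb  b
    7  cebcagddaadfdbgf$  $
    8  daadfdbgf$cebcagd  d
    9  dbgf$cebcagddaadf  f
   10  ddaadfdbgf$cebcag  g
   11  dfdbgf$cebcagddaa  a
   12  ebcagddaadfdbgf$c  c
   13  f$cebcagddaadfdbg  g
   14  fdbgf$cebcagddaad  d
   15  gddaadfdbgf$cebca  a
   16  gf$cebcagddaadfdb  b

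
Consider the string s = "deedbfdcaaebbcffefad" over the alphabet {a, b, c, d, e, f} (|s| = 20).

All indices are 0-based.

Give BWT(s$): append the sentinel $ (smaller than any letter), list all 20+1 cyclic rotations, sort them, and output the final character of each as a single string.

rank  rotation               last
    0  $deedbfdcaaebbcffefad  d
    1  aaebbcffefad$deedbfdc  c
    2  ad$deedbfdcaaebbcffef  f
    3  aebbcffefad$deedbfdca  a
    4  bbcffefad$deedbfdcaae  e
    5  bcffefad$deedbfdcaaeb  b
    6  bfdcaaebbcffefad$deed  d
    7  caaebbcffefad$deedbfd  d
    8  cffefad$deedbfdcaaebb  b
    9  d$deedbfdcaaebbcffefa  a
   10  dbfdcaaebbcffefad$dee  e
   11  dcaaebbcffefad$deedbf  f
   12  deedbfdcaaebbcffefad$  $
   13  ebbcffefad$deedbfdcaa  a
   14  edbfdcaaebbcffefad$de  e
   15  eedbfdcaaebbcffefad$d  d
   16  efad$deedbfdcaaebbcff  f
   17  fad$deedbfdcaaebbcffe  e
   18  fdcaaebbcffefad$deedb  b
   19  fefad$deedbfdcaaebbcf  f
   20  ffefad$deedbfdcaaebbc  c

dcfaebddbaef$aedfebfc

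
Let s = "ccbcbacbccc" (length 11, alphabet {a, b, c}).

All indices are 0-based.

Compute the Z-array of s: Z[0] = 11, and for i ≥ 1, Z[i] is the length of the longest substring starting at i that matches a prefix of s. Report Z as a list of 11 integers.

Z[0]=11
i=1: fresh scan; Z[1]=1 scan→box=[1,2)
i=2: fresh scan; Z[2]=0
i=3: fresh scan; Z[3]=1 scan→box=[3,4)
i=4: fresh scan; Z[4]=0
i=5: fresh scan; Z[5]=0
i=6: fresh scan; Z[6]=1 scan→box=[6,7)
i=7: fresh scan; Z[7]=0
i=8: fresh scan; Z[8]=2 scan→box=[8,10)
i=9: min(r-i=1, Z[1]=1)=1; Z[9]=2 scan→box=[9,11)
i=10: min(r-i=1, Z[1]=1)=1; Z[10]=1

[11, 1, 0, 1, 0, 0, 1, 0, 2, 2, 1]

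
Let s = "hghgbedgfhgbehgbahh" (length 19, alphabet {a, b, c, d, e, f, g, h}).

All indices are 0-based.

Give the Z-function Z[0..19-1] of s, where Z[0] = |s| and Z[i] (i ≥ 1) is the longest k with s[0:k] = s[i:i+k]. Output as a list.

Z[0]=19
i=1: outside box; Z[1]=0
i=2: outside box; Z[2]=2 grow→box=[2,4)
i=3: min(r-i=1, Z[1]=0)=0; Z[3]=0
i=4: outside box; Z[4]=0
i=5: outside box; Z[5]=0
i=6: outside box; Z[6]=0
i=7: outside box; Z[7]=0
i=8: outside box; Z[8]=0
i=9: outside box; Z[9]=2 grow→box=[9,11)
i=10: min(r-i=1, Z[1]=0)=0; Z[10]=0
i=11: outside box; Z[11]=0
i=12: outside box; Z[12]=0
i=13: outside box; Z[13]=2 grow→box=[13,15)
i=14: min(r-i=1, Z[1]=0)=0; Z[14]=0
i=15: outside box; Z[15]=0
i=16: outside box; Z[16]=0
i=17: outside box; Z[17]=1 grow→box=[17,18)
i=18: outside box; Z[18]=1 grow→box=[18,19)

[19, 0, 2, 0, 0, 0, 0, 0, 0, 2, 0, 0, 0, 2, 0, 0, 0, 1, 1]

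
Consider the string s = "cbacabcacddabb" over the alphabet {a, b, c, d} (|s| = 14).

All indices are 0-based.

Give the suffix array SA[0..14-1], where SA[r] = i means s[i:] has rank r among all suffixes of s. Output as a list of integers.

[11, 4, 2, 7, 13, 1, 12, 5, 3, 6, 0, 8, 10, 9]

sorted suffixes:
  #0 SA[0]=11  'abb'
  #1 SA[1]=4  'abcacddabb'
  #2 SA[2]=2  'acabcacddabb'
  #3 SA[3]=7  'acddabb'
  #4 SA[4]=13  'b'
  #5 SA[5]=1  'bacabcacddabb'
  #6 SA[6]=12  'bb'
  #7 SA[7]=5  'bcacddabb'
  #8 SA[8]=3  'cabcacddabb'
  #9 SA[9]=6  'cacddabb'
  #10 SA[10]=0  'cbacabcacddabb'
  #11 SA[11]=8  'cddabb'
  #12 SA[12]=10  'dabb'
  #13 SA[13]=9  'ddabb'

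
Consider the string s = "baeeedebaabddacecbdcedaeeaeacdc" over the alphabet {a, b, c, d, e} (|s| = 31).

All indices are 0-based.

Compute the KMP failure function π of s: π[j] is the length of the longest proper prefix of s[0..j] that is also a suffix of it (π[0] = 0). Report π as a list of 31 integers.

[0, 0, 0, 0, 0, 0, 0, 1, 2, 0, 1, 0, 0, 0, 0, 0, 0, 1, 0, 0, 0, 0, 0, 0, 0, 0, 0, 0, 0, 0, 0]

π[0] = 0
j=1 s[j]='a': π[1]=0 (border '')
j=2 s[j]='e': π[2]=0 (border '')
j=3 s[j]='e': π[3]=0 (border '')
j=4 s[j]='e': π[4]=0 (border '')
j=5 s[j]='d': π[5]=0 (border '')
j=6 s[j]='e': π[6]=0 (border '')
j=7 s[j]='b': π[7]=1 (border 'b')
j=8 s[j]='a': π[8]=2 (border 'ba')
j=9 s[j]='a': k: 2→0; π[9]=0 (border '')
j=10 s[j]='b': π[10]=1 (border 'b')
j=11 s[j]='d': k: 1→0; π[11]=0 (border '')
j=12 s[j]='d': π[12]=0 (border '')
j=13 s[j]='a': π[13]=0 (border '')
j=14 s[j]='c': π[14]=0 (border '')
j=15 s[j]='e': π[15]=0 (border '')
j=16 s[j]='c': π[16]=0 (border '')
j=17 s[j]='b': π[17]=1 (border 'b')
j=18 s[j]='d': k: 1→0; π[18]=0 (border '')
j=19 s[j]='c': π[19]=0 (border '')
j=20 s[j]='e': π[20]=0 (border '')
j=21 s[j]='d': π[21]=0 (border '')
j=22 s[j]='a': π[22]=0 (border '')
j=23 s[j]='e': π[23]=0 (border '')
j=24 s[j]='e': π[24]=0 (border '')
j=25 s[j]='a': π[25]=0 (border '')
j=26 s[j]='e': π[26]=0 (border '')
j=27 s[j]='a': π[27]=0 (border '')
j=28 s[j]='c': π[28]=0 (border '')
j=29 s[j]='d': π[29]=0 (border '')
j=30 s[j]='c': π[30]=0 (border '')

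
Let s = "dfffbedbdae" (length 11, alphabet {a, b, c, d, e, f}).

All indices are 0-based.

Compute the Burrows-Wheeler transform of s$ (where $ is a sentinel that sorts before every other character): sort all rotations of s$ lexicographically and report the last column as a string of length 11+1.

eddfbe$abffd

rank  rotation      last
    0  $dfffbedbdae  e
    1  ae$dfffbedbd  d
    2  bdae$dfffbed  d
    3  bedbdae$dfff  f
    4  dae$dfffbedb  b
    5  dbdae$dfffbe  e
    6  dfffbedbdae$  $
    7  e$dfffbedbda  a
    8  edbdae$dfffb  b
    9  fbedbdae$dff  f
   10  ffbedbdae$df  f
   11  fffbedbdae$d  d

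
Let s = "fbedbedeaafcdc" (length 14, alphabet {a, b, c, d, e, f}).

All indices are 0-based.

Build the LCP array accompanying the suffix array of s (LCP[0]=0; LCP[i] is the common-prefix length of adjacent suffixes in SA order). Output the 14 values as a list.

rank | idx | suffix
   0 |   8 | aafcdc
   1 |   9 | afcdc
   2 |   1 | bedbedeaafcdc
   3 |   4 | bedeaafcdc
   4 |  13 | c
   5 |  11 | cdc
   6 |   3 | dbedeaafcdc
   7 |  12 | dc
   8 |   6 | deaafcdc
   9 |   7 | eaafcdc
  10 |   2 | edbedeaafcdc
  11 |   5 | edeaafcdc
  12 |   0 | fbedbedeaafcdc
  13 |  10 | fcdc

SA = [8, 9, 1, 4, 13, 11, 3, 12, 6, 7, 2, 5, 0, 10]
[i] adj suffixes → lcp
  [1] 8/9 → 1 ('a')
  [2] 9/1 → 0 ('')
  [3] 1/4 → 3 ('bed')
  [4] 4/13 → 0 ('')
  [5] 13/11 → 1 ('c')
  [6] 11/3 → 0 ('')
  [7] 3/12 → 1 ('d')
  [8] 12/6 → 1 ('d')
  [9] 6/7 → 0 ('')
  [10] 7/2 → 1 ('e')
  [11] 2/5 → 2 ('ed')
  [12] 5/0 → 0 ('')
  [13] 0/10 → 1 ('f')

[0, 1, 0, 3, 0, 1, 0, 1, 1, 0, 1, 2, 0, 1]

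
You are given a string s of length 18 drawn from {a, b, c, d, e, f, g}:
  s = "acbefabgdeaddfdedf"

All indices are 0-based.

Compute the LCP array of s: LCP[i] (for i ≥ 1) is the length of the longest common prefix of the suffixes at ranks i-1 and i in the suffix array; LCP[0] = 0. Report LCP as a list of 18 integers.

[0, 1, 1, 0, 1, 0, 0, 1, 2, 1, 2, 0, 1, 1, 0, 1, 1, 0]

sorted suffixes:
  #0 SA[0]=5  'abgdeaddfdedf'
  #1 SA[1]=0  'acbefabgdeaddfdedf'
  #2 SA[2]=10  'addfdedf'
  #3 SA[3]=2  'befabgdeaddfdedf'
  #4 SA[4]=6  'bgdeaddfdedf'
  #5 SA[5]=1  'cbefabgdeaddfdedf'
  #6 SA[6]=11  'ddfdedf'
  #7 SA[7]=8  'deaddfdedf'
  #8 SA[8]=14  'dedf'
  #9 SA[9]=16  'df'
  #10 SA[10]=12  'dfdedf'
  #11 SA[11]=9  'eaddfdedf'
  #12 SA[12]=15  'edf'
  #13 SA[13]=3  'efabgdeaddfdedf'
  #14 SA[14]=17  'f'
  #15 SA[15]=4  'fabgdeaddfdedf'
  #16 SA[16]=13  'fdedf'
  #17 SA[17]=7  'gdeaddfdedf'

SA = [5, 0, 10, 2, 6, 1, 11, 8, 14, 16, 12, 9, 15, 3, 17, 4, 13, 7]
i: (SA[i-1],SA[i]) lcp shared
  1: (5,0) 1 'a'
  2: (0,10) 1 'a'
  3: (10,2) 0 ''
  4: (2,6) 1 'b'
  5: (6,1) 0 ''
  6: (1,11) 0 ''
  7: (11,8) 1 'd'
  8: (8,14) 2 'de'
  9: (14,16) 1 'd'
  10: (16,12) 2 'df'
  11: (12,9) 0 ''
  12: (9,15) 1 'e'
  13: (15,3) 1 'e'
  14: (3,17) 0 ''
  15: (17,4) 1 'f'
  16: (4,13) 1 'f'
  17: (13,7) 0 ''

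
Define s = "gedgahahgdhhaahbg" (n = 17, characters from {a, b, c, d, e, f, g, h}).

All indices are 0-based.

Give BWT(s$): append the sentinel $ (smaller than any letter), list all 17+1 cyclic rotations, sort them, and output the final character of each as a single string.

ghgahheggbdh$haaad

rank  rotation            last
    0  $gedgahahgdhhaahbg  g
    1  aahbg$gedgahahgdhh  h
    2  ahahgdhhaahbg$gedg  g
    3  ahbg$gedgahahgdhha  a
    4  ahgdhhaahbg$gedgah  h
    5  bg$gedgahahgdhhaah  h
    6  dgahahgdhhaahbg$ge  e
    7  dhhaahbg$gedgahahg  g
    8  edgahahgdhhaahbg$g  g
    9  g$gedgahahgdhhaahb  b
   10  gahahgdhhaahbg$ged  d
   11  gdhhaahbg$gedgahah  h
   12  gedgahahgdhhaahbg$  $
   13  haahbg$gedgahahgdh  h
   14  hahgdhhaahbg$gedga  a
   15  hbg$gedgahahgdhhaa  a
   16  hgdhhaahbg$gedgaha  a
   17  hhaahbg$gedgahahgd  d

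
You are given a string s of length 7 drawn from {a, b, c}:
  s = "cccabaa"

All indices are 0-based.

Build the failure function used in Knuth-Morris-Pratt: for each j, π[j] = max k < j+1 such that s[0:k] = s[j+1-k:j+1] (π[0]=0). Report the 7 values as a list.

π[0] = 0
j=1 s[j]='c': π[1]=1 (border 'c')
j=2 s[j]='c': π[2]=2 (border 'cc')
j=3 s[j]='a': k: 2→1→0; π[3]=0 (border '')
j=4 s[j]='b': π[4]=0 (border '')
j=5 s[j]='a': π[5]=0 (border '')
j=6 s[j]='a': π[6]=0 (border '')

[0, 1, 2, 0, 0, 0, 0]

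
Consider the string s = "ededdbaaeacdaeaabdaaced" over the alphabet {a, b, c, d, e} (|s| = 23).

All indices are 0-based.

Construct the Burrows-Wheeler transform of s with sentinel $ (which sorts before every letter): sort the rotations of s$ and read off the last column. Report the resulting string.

dedbaeadadaaaebcdeeaacd$

rank  rotation                  last
    0  $ededdbaaeacdaeaabdaaced  d
    1  aabdaaced$ededdbaaeacdae  e
    2  aaced$ededdbaaeacdaeaabd  d
    3  aaeacdaeaabdaaced$ededdb  b
    4  abdaaced$ededdbaaeacdaea  a
    5  acdaeaabdaaced$ededdbaae  e
    6  aced$ededdbaaeacdaeaabda  a
    7  aeaabdaaced$ededdbaaeacd  d
    8  aeacdaeaabdaaced$ededdba  a
    9  baaeacdaeaabdaaced$ededd  d
   10  bdaaced$ededdbaaeacdaeaa  a
   11  cdaeaabdaaced$ededdbaaea  a
   12  ced$ededdbaaeacdaeaabdaa  a
   13  d$ededdbaaeacdaeaabdaace  e
   14  daaced$ededdbaaeacdaeaab  b
   15  daeaabdaaced$ededdbaaeac  c
   16  dbaaeacdaeaabdaaced$eded  d
   17  ddbaaeacdaeaabdaaced$ede  e
   18  deddbaaeacdaeaabdaaced$e  e
   19  eaabdaaced$ededdbaaeacda  a
   20  eacdaeaabdaaced$ededdbaa  a
   21  ed$ededdbaaeacdaeaabdaac  c
   22  eddbaaeacdaeaabdaaced$ed  d
   23  ededdbaaeacdaeaabdaaced$  $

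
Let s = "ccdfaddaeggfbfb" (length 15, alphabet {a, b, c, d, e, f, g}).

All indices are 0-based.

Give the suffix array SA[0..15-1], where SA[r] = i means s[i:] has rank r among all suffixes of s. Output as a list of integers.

rank→(start, suffix):
  0 → (4, 'addaeggfbfb')
  1 → (7, 'aeggfbfb')
  2 → (14, 'b')
  3 → (12, 'bfb')
  4 → (0, 'ccdfaddaeggfbfb')
  5 → (1, 'cdfaddaeggfbfb')
  6 → (6, 'daeggfbfb')
  7 → (5, 'ddaeggfbfb')
  8 → (2, 'dfaddaeggfbfb')
  9 → (8, 'eggfbfb')
  10 → (3, 'faddaeggfbfb')
  11 → (13, 'fb')
  12 → (11, 'fbfb')
  13 → (10, 'gfbfb')
  14 → (9, 'ggfbfb')

[4, 7, 14, 12, 0, 1, 6, 5, 2, 8, 3, 13, 11, 10, 9]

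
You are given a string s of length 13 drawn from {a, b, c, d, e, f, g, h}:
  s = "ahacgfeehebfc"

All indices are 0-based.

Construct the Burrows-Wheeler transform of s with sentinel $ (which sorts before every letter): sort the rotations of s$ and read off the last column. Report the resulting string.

ch$efahfebgcae

rank  rotation        last
    0  $ahacgfeehebfc  c
    1  acgfeehebfc$ah  h
    2  ahacgfeehebfc$  $
    3  bfc$ahacgfeehe  e
    4  c$ahacgfeehebf  f
    5  cgfeehebfc$aha  a
    6  ebfc$ahacgfeeh  h
    7  eehebfc$ahacgf  f
    8  ehebfc$ahacgfe  e
    9  fc$ahacgfeeheb  b
   10  feehebfc$ahacg  g
   11  gfeehebfc$ahac  c
   12  hacgfeehebfc$a  a
   13  hebfc$ahacgfee  e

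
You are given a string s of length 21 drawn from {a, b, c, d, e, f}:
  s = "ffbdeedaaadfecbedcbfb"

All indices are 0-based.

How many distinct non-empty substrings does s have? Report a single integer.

rank | idx | suffix
   0 |   7 | aaadfecbedcbfb
   1 |   8 | aadfecbedcbfb
   2 |   9 | adfecbedcbfb
   3 |  20 | b
   4 |   2 | bdeedaaadfecbedcbfb
   5 |  14 | bedcbfb
   6 |  18 | bfb
   7 |  13 | cbedcbfb
   8 |  17 | cbfb
   9 |   6 | daaadfecbedcbfb
  10 |  16 | dcbfb
  11 |   3 | deedaaadfecbedcbfb
  12 |  10 | dfecbedcbfb
  13 |  12 | ecbedcbfb
  14 |   5 | edaaadfecbedcbfb
  15 |  15 | edcbfb
  16 |   4 | eedaaadfecbedcbfb
  17 |  19 | fb
  18 |   1 | fbdeedaaadfecbedcbfb
  19 |  11 | fecbedcbfb
  20 |   0 | ffbdeedaaadfecbedcbfb

SA = [7, 8, 9, 20, 2, 14, 18, 13, 17, 6, 16, 3, 10, 12, 5, 15, 4, 19, 1, 11, 0]
[i] adj suffixes → lcp
  [1] 7/8 → 2 ('aa')
  [2] 8/9 → 1 ('a')
  [3] 9/20 → 0 ('')
  [4] 20/2 → 1 ('b')
  [5] 2/14 → 1 ('b')
  [6] 14/18 → 1 ('b')
  [7] 18/13 → 0 ('')
  [8] 13/17 → 2 ('cb')
  [9] 17/6 → 0 ('')
  [10] 6/16 → 1 ('d')
  [11] 16/3 → 1 ('d')
  [12] 3/10 → 1 ('d')
  [13] 10/12 → 0 ('')
  [14] 12/5 → 1 ('e')
  [15] 5/15 → 2 ('ed')
  [16] 15/4 → 1 ('e')
  [17] 4/19 → 0 ('')
  [18] 19/1 → 2 ('fb')
  [19] 1/11 → 1 ('f')
  [20] 11/0 → 1 ('f')

n(n+1)/2 = 21·22/2 = 231
Σ LCP = 0 + 2 + 1 + 0 + 1 + 1 + 1 + 0 + 2 + 0 + 1 + 1 + 1 + 0 + 1 + 2 + 1 + 0 + 2 + 1 + 1 = 19
distinct = 231 − 19 = 212

212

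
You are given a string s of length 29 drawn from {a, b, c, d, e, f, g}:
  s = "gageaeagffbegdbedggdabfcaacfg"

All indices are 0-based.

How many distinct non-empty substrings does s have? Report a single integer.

sorted suffixes:
  #0 SA[0]=24  'aacfg'
  #1 SA[1]=20  'abfcaacfg'
  #2 SA[2]=25  'acfg'
  #3 SA[3]=4  'aeagffbegdbedggdabfcaacfg'
  #4 SA[4]=1  'ageaeagffbegdbedggdabfcaacfg'
  #5 SA[5]=6  'agffbegdbedggdabfcaacfg'
  #6 SA[6]=14  'bedggdabfcaacfg'
  #7 SA[7]=10  'begdbedggdabfcaacfg'
  #8 SA[8]=21  'bfcaacfg'
  #9 SA[9]=23  'caacfg'
  #10 SA[10]=26  'cfg'
  #11 SA[11]=19  'dabfcaacfg'
  #12 SA[12]=13  'dbedggdabfcaacfg'
  #13 SA[13]=16  'dggdabfcaacfg'
  #14 SA[14]=3  'eaeagffbegdbedggdabfcaacfg'
  #15 SA[15]=5  'eagffbegdbedggdabfcaacfg'
  #16 SA[16]=15  'edggdabfcaacfg'
  #17 SA[17]=11  'egdbedggdabfcaacfg'
  #18 SA[18]=9  'fbegdbedggdabfcaacfg'
  #19 SA[19]=22  'fcaacfg'
  #20 SA[20]=8  'ffbegdbedggdabfcaacfg'
  #21 SA[21]=27  'fg'
  #22 SA[22]=28  'g'
  #23 SA[23]=0  'gageaeagffbegdbedggdabfcaacfg'
  #24 SA[24]=18  'gdabfcaacfg'
  #25 SA[25]=12  'gdbedggdabfcaacfg'
  #26 SA[26]=2  'geaeagffbegdbedggdabfcaacfg'
  #27 SA[27]=7  'gffbegdbedggdabfcaacfg'
  #28 SA[28]=17  'ggdabfcaacfg'

SA = [24, 20, 25, 4, 1, 6, 14, 10, 21, 23, 26, 19, 13, 16, 3, 5, 15, 11, 9, 22, 8, 27, 28, 0, 18, 12, 2, 7, 17]
rank  pair      lcp
   1  s[24:],s[20:]  1  'a'
   2  s[20:],s[25:]  1  'a'
   3  s[25:],s[4:]  1  'a'
   4  s[4:],s[1:]  1  'a'
   5  s[1:],s[6:]  2  'ag'
   6  s[6:],s[14:]  0  ''
   7  s[14:],s[10:]  2  'be'
   8  s[10:],s[21:]  1  'b'
   9  s[21:],s[23:]  0  ''
  10  s[23:],s[26:]  1  'c'
  11  s[26:],s[19:]  0  ''
  12  s[19:],s[13:]  1  'd'
  13  s[13:],s[16:]  1  'd'
  14  s[16:],s[3:]  0  ''
  15  s[3:],s[5:]  2  'ea'
  16  s[5:],s[15:]  1  'e'
  17  s[15:],s[11:]  1  'e'
  18  s[11:],s[9:]  0  ''
  19  s[9:],s[22:]  1  'f'
  20  s[22:],s[8:]  1  'f'
  21  s[8:],s[27:]  1  'f'
  22  s[27:],s[28:]  0  ''
  23  s[28:],s[0:]  1  'g'
  24  s[0:],s[18:]  1  'g'
  25  s[18:],s[12:]  2  'gd'
  26  s[12:],s[2:]  1  'g'
  27  s[2:],s[7:]  1  'g'
  28  s[7:],s[17:]  1  'g'

n(n+1)/2 = 29·30/2 = 435
Σ LCP = 0 + 1 + 1 + 1 + 1 + 2 + 0 + 2 + 1 + 0 + 1 + 0 + 1 + 1 + 0 + 2 + 1 + 1 + 0 + 1 + 1 + 1 + 0 + 1 + 1 + 2 + 1 + 1 + 1 = 26
distinct = 435 − 26 = 409

409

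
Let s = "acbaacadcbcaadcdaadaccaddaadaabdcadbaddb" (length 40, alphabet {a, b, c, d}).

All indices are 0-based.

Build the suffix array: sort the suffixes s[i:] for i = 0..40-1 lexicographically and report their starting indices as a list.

rank→(start, suffix):
  0 → (28, 'aabdcadbaddb')
  1 → (3, 'aacadcbcaadcdaadaccaddaadaabdcadbaddb')
  2 → (25, 'aadaabdcadbaddb')
  3 → (16, 'aadaccaddaadaabdcadbaddb')
  4 → (11, 'aadcdaadaccaddaadaabdcadbaddb')
  5 → (29, 'abdcadbaddb')
  6 → (4, 'acadcbcaadcdaadaccaddaadaabdcadbaddb')
  7 → (0, 'acbaacadcbcaadcdaadaccaddaadaabdcadbaddb')
  8 → (19, 'accaddaadaabdcadbaddb')
  9 → (26, 'adaabdcadbaddb')
  10 → (17, 'adaccaddaadaabdcadbaddb')
  11 → (33, 'adbaddb')
  12 → (6, 'adcbcaadcdaadaccaddaadaabdcadbaddb')
  13 → (12, 'adcdaadaccaddaadaabdcadbaddb')
  14 → (22, 'addaadaabdcadbaddb')
  15 → (36, 'addb')
  16 → (39, 'b')
  17 → (2, 'baacadcbcaadcdaadaccaddaadaabdcadbaddb')
  18 → (35, 'baddb')
  19 → (9, 'bcaadcdaadaccaddaadaabdcadbaddb')
  20 → (30, 'bdcadbaddb')
  21 → (10, 'caadcdaadaccaddaadaabdcadbaddb')
  22 → (32, 'cadbaddb')
  23 → (5, 'cadcbcaadcdaadaccaddaadaabdcadbaddb')
  24 → (21, 'caddaadaabdcadbaddb')
  25 → (1, 'cbaacadcbcaadcdaadaccaddaadaabdcadbaddb')
  26 → (8, 'cbcaadcdaadaccaddaadaabdcadbaddb')
  27 → (20, 'ccaddaadaabdcadbaddb')
  28 → (14, 'cdaadaccaddaadaabdcadbaddb')
  29 → (27, 'daabdcadbaddb')
  30 → (24, 'daadaabdcadbaddb')
  31 → (15, 'daadaccaddaadaabdcadbaddb')
  32 → (18, 'daccaddaadaabdcadbaddb')
  33 → (38, 'db')
  34 → (34, 'dbaddb')
  35 → (31, 'dcadbaddb')
  36 → (7, 'dcbcaadcdaadaccaddaadaabdcadbaddb')
  37 → (13, 'dcdaadaccaddaadaabdcadbaddb')
  38 → (23, 'ddaadaabdcadbaddb')
  39 → (37, 'ddb')

[28, 3, 25, 16, 11, 29, 4, 0, 19, 26, 17, 33, 6, 12, 22, 36, 39, 2, 35, 9, 30, 10, 32, 5, 21, 1, 8, 20, 14, 27, 24, 15, 18, 38, 34, 31, 7, 13, 23, 37]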